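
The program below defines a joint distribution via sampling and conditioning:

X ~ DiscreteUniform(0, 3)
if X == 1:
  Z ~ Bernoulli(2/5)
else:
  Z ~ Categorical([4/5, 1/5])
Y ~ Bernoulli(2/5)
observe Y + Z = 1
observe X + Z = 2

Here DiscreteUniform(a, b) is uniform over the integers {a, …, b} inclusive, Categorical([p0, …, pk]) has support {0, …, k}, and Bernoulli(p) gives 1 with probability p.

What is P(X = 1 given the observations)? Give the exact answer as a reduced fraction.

Enumerate traces; 2 have nonzero weight after conditioning:
  (X=1, Z=1, Y=0) weight 3/50
  (X=2, Z=0, Y=1) weight 2/25
Group by X:
  weight(X=1) = 3/50
  weight(X=2) = 2/25
Total weight = 3/50 + 2/25 = 7/50
P(X=1 | obs) = 3/50 / 7/50 = 3/7
P(X=2 | obs) = 2/25 / 7/50 = 4/7

P(X = 1 | obs) = 3/7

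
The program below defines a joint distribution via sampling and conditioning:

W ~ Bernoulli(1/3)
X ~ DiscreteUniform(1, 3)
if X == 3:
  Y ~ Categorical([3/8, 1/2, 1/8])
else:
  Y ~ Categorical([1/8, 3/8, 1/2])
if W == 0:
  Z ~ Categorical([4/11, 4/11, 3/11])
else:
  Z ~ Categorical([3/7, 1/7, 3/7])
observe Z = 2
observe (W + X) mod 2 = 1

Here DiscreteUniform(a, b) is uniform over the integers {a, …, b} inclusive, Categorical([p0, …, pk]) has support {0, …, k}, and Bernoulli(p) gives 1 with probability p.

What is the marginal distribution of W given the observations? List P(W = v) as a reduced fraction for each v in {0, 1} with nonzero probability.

Enumerate traces; 9 have nonzero weight after conditioning:
  (W=0, X=1, Y=0, Z=2) weight 1/132
  (W=0, X=1, Y=1, Z=2) weight 1/44
  (W=0, X=1, Y=2, Z=2) weight 1/33
  (W=0, X=3, Y=0, Z=2) weight 1/44
  (W=0, X=3, Y=1, Z=2) weight 1/33
  (W=0, X=3, Y=2, Z=2) weight 1/132
  (W=1, X=2, Y=0, Z=2) weight 1/168
  (W=1, X=2, Y=1, Z=2) weight 1/56
  … 1 more
Group by W:
  weight(W=0) = 4/33
  weight(W=1) = 1/21
Total weight = 4/33 + 1/21 = 13/77
P(W=0 | obs) = 4/33 / 13/77 = 28/39
P(W=1 | obs) = 1/21 / 13/77 = 11/39

P(W=0) = 28/39, P(W=1) = 11/39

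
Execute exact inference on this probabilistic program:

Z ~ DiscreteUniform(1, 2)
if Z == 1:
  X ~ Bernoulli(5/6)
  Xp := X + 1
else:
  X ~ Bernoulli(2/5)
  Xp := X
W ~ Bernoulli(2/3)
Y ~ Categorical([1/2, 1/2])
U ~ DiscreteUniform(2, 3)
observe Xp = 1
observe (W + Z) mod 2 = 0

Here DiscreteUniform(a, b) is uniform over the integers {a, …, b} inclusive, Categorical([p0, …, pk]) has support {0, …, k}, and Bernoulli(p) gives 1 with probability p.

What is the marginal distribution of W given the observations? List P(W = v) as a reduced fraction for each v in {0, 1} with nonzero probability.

Enumerate traces; 8 have nonzero weight after conditioning:
  (Z=1, X=0, W=1, Y=0, U=2) weight 1/72
  (Z=1, X=0, W=1, Y=0, U=3) weight 1/72
  (Z=1, X=0, W=1, Y=1, U=2) weight 1/72
  (Z=1, X=0, W=1, Y=1, U=3) weight 1/72
  (Z=2, X=1, W=0, Y=0, U=2) weight 1/60
  (Z=2, X=1, W=0, Y=0, U=3) weight 1/60
  (Z=2, X=1, W=0, Y=1, U=2) weight 1/60
  (Z=2, X=1, W=0, Y=1, U=3) weight 1/60
Group by W:
  weight(W=0) = 1/15
  weight(W=1) = 1/18
Total weight = 1/15 + 1/18 = 11/90
P(W=0 | obs) = 1/15 / 11/90 = 6/11
P(W=1 | obs) = 1/18 / 11/90 = 5/11

P(W=0) = 6/11, P(W=1) = 5/11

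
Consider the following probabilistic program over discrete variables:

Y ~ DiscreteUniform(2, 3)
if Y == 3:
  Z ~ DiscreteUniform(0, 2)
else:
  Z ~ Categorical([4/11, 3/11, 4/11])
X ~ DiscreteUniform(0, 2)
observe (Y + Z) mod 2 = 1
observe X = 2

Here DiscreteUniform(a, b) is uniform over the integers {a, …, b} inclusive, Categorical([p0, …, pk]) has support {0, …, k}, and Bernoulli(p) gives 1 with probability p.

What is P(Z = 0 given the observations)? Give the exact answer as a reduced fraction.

P(Z = 0 | obs) = 11/31

Enumerate traces; 3 have nonzero weight after conditioning:
  (Y=2, Z=1, X=2) weight 1/22
  (Y=3, Z=0, X=2) weight 1/18
  (Y=3, Z=2, X=2) weight 1/18
Group by Z:
  weight(Z=0) = 1/18
  weight(Z=1) = 1/22
  weight(Z=2) = 1/18
Total weight = 1/18 + 1/22 + 1/18 = 31/198
P(Z=0 | obs) = 1/18 / 31/198 = 11/31
P(Z=1 | obs) = 1/22 / 31/198 = 9/31
P(Z=2 | obs) = 1/18 / 31/198 = 11/31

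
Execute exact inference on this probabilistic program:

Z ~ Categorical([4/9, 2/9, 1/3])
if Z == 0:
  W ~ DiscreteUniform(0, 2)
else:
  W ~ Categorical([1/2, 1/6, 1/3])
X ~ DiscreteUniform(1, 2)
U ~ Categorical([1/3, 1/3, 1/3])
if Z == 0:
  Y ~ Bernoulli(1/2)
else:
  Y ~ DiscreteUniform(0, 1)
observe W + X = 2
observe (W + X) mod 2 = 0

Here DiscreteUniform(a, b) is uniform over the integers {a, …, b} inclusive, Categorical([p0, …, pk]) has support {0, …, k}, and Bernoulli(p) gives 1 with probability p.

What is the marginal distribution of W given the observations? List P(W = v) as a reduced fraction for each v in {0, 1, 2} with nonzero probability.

P(W=0) = 23/36, P(W=1) = 13/36

Enumerate traces; 36 have nonzero weight after conditioning:
  (Z=0, W=0, X=2, U=0, Y=0) weight 1/81
  (Z=0, W=0, X=2, U=0, Y=1) weight 1/81
  (Z=0, W=0, X=2, U=1, Y=0) weight 1/81
  (Z=0, W=0, X=2, U=1, Y=1) weight 1/81
  (Z=0, W=0, X=2, U=2, Y=0) weight 1/81
  (Z=0, W=0, X=2, U=2, Y=1) weight 1/81
  (Z=0, W=1, X=1, U=0, Y=0) weight 1/81
  (Z=0, W=1, X=1, U=0, Y=1) weight 1/81
  … 28 more
Group by W:
  weight(W=0) = 23/108
  weight(W=1) = 13/108
Total weight = 23/108 + 13/108 = 1/3
P(W=0 | obs) = 23/108 / 1/3 = 23/36
P(W=1 | obs) = 13/108 / 1/3 = 13/36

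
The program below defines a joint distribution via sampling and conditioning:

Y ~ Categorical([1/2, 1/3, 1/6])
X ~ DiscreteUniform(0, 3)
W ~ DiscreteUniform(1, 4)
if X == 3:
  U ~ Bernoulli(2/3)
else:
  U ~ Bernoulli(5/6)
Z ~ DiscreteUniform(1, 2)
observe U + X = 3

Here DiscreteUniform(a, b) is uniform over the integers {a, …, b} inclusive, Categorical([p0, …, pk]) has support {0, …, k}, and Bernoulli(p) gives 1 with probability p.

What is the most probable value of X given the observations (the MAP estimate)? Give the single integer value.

Enumerate traces; 48 have nonzero weight after conditioning:
  (Y=0, X=2, W=1, U=1, Z=1) weight 5/384
  (Y=0, X=2, W=1, U=1, Z=2) weight 5/384
  (Y=0, X=2, W=2, U=1, Z=1) weight 5/384
  (Y=0, X=2, W=2, U=1, Z=2) weight 5/384
  (Y=0, X=2, W=3, U=1, Z=1) weight 5/384
  (Y=0, X=2, W=3, U=1, Z=2) weight 5/384
  (Y=0, X=2, W=4, U=1, Z=1) weight 5/384
  (Y=0, X=2, W=4, U=1, Z=2) weight 5/384
  (Y=0, X=3, W=1, U=0, Z=1) weight 1/192
  … 39 more
Group by X:
  weight(X=2) = 5/24
  weight(X=3) = 1/12
Total weight = 5/24 + 1/12 = 7/24
P(X=2 | obs) = 5/24 / 7/24 = 5/7
P(X=3 | obs) = 1/12 / 7/24 = 2/7
argmax = 2

argmax_v P(X = v | obs) = 2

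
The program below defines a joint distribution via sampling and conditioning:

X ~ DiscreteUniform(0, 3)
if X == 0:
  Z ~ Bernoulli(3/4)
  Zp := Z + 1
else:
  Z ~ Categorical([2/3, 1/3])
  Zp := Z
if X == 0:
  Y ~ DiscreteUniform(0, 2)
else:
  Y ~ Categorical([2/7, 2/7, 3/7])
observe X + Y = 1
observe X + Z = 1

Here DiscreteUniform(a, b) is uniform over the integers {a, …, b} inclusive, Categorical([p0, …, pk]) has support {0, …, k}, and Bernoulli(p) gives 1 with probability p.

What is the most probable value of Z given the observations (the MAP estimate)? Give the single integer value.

argmax_v P(Z = v | obs) = 1

Enumerate traces; 2 have nonzero weight after conditioning:
  (X=0, Z=1, Y=1) weight 1/16
  (X=1, Z=0, Y=0) weight 1/21
Group by Z:
  weight(Z=0) = 1/21
  weight(Z=1) = 1/16
Total weight = 1/21 + 1/16 = 37/336
P(Z=0 | obs) = 1/21 / 37/336 = 16/37
P(Z=1 | obs) = 1/16 / 37/336 = 21/37
argmax = 1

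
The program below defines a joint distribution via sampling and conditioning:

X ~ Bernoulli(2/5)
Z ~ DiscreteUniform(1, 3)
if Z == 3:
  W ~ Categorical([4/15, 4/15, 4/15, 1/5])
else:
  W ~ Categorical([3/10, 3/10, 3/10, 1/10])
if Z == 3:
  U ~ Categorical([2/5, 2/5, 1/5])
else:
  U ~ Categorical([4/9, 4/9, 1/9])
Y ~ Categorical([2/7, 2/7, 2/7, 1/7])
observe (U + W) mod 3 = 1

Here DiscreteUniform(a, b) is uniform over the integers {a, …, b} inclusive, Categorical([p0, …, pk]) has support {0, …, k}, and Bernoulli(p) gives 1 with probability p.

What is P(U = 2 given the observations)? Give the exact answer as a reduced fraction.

Enumerate traces; 96 have nonzero weight after conditioning:
  (X=0, Z=1, W=0, U=1, Y=0) weight 4/525
  (X=0, Z=1, W=0, U=1, Y=1) weight 4/525
  (X=0, Z=1, W=0, U=1, Y=2) weight 4/525
  (X=0, Z=1, W=0, U=1, Y=3) weight 2/525
  (X=0, Z=1, W=1, U=0, Y=0) weight 4/525
  (X=0, Z=1, W=1, U=0, Y=1) weight 4/525
  (X=0, Z=1, W=1, U=0, Y=2) weight 4/525
  (X=0, Z=1, W=1, U=0, Y=3) weight 2/525
  (X=0, Z=1, W=2, U=2, Y=0) weight 1/525
  … 87 more
Group by U:
  weight(U=0) = 28/225
  weight(U=1) = 122/675
  weight(U=2) = 1/25
Total weight = 28/225 + 122/675 + 1/25 = 233/675
P(U=0 | obs) = 28/225 / 233/675 = 84/233
P(U=1 | obs) = 122/675 / 233/675 = 122/233
P(U=2 | obs) = 1/25 / 233/675 = 27/233

P(U = 2 | obs) = 27/233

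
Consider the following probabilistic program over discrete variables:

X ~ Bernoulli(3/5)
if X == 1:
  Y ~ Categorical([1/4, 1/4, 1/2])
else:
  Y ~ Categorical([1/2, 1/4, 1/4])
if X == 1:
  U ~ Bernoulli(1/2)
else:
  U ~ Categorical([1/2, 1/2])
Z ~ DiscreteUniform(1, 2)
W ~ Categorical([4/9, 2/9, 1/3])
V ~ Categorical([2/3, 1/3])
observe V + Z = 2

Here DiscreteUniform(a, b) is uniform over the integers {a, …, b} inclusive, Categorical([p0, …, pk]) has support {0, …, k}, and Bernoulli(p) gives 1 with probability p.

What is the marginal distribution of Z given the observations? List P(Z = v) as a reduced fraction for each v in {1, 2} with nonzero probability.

Enumerate traces; 72 have nonzero weight after conditioning:
  (X=0, Y=0, U=0, Z=1, W=0, V=1) weight 1/135
  (X=0, Y=0, U=0, Z=1, W=1, V=1) weight 1/270
  (X=0, Y=0, U=0, Z=1, W=2, V=1) weight 1/180
  (X=0, Y=0, U=0, Z=2, W=0, V=0) weight 2/135
  (X=0, Y=0, U=0, Z=2, W=1, V=0) weight 1/135
  (X=0, Y=0, U=0, Z=2, W=2, V=0) weight 1/90
  (X=0, Y=0, U=1, Z=1, W=0, V=1) weight 1/135
  (X=0, Y=0, U=1, Z=1, W=1, V=1) weight 1/270
  … 64 more
Group by Z:
  weight(Z=1) = 1/6
  weight(Z=2) = 1/3
Total weight = 1/6 + 1/3 = 1/2
P(Z=1 | obs) = 1/6 / 1/2 = 1/3
P(Z=2 | obs) = 1/3 / 1/2 = 2/3

P(Z=1) = 1/3, P(Z=2) = 2/3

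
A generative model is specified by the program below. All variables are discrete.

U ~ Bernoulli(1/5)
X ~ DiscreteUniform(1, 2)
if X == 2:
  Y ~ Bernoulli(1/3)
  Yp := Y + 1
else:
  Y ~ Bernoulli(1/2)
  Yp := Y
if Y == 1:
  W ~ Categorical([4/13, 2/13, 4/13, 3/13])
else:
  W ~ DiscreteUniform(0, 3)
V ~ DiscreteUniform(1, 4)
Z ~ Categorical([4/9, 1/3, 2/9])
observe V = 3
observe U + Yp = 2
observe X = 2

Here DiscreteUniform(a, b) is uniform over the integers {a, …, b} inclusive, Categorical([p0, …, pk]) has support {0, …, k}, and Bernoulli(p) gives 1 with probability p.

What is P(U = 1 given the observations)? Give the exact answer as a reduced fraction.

P(U = 1 | obs) = 1/3

Enumerate traces; 24 have nonzero weight after conditioning:
  (U=0, X=2, Y=1, W=0, V=3, Z=0) weight 8/1755
  (U=0, X=2, Y=1, W=0, V=3, Z=1) weight 2/585
  (U=0, X=2, Y=1, W=0, V=3, Z=2) weight 4/1755
  (U=0, X=2, Y=1, W=1, V=3, Z=0) weight 4/1755
  (U=0, X=2, Y=1, W=1, V=3, Z=1) weight 1/585
  (U=0, X=2, Y=1, W=1, V=3, Z=2) weight 2/1755
  (U=0, X=2, Y=1, W=2, V=3, Z=0) weight 8/1755
  (U=0, X=2, Y=1, W=2, V=3, Z=1) weight 2/585
  (U=1, X=2, Y=0, W=0, V=3, Z=0) weight 1/540
  … 15 more
Group by U:
  weight(U=0) = 1/30
  weight(U=1) = 1/60
Total weight = 1/30 + 1/60 = 1/20
P(U=0 | obs) = 1/30 / 1/20 = 2/3
P(U=1 | obs) = 1/60 / 1/20 = 1/3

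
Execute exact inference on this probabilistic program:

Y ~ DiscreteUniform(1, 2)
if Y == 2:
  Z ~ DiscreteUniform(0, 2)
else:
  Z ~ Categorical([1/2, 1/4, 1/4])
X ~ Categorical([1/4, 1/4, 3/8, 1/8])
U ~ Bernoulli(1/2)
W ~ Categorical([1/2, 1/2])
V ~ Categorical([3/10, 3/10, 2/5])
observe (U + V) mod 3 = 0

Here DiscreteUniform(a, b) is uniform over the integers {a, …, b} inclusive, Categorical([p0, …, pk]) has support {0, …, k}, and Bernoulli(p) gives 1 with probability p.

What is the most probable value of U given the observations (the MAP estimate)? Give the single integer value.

Enumerate traces; 96 have nonzero weight after conditioning:
  (Y=1, Z=0, X=0, U=0, W=0, V=0) weight 3/640
  (Y=1, Z=0, X=0, U=0, W=1, V=0) weight 3/640
  (Y=1, Z=0, X=0, U=1, W=0, V=2) weight 1/160
  (Y=1, Z=0, X=0, U=1, W=1, V=2) weight 1/160
  (Y=1, Z=0, X=1, U=0, W=0, V=0) weight 3/640
  (Y=1, Z=0, X=1, U=0, W=1, V=0) weight 3/640
  (Y=1, Z=0, X=1, U=1, W=0, V=2) weight 1/160
  (Y=1, Z=0, X=1, U=1, W=1, V=2) weight 1/160
  … 88 more
Group by U:
  weight(U=0) = 3/20
  weight(U=1) = 1/5
Total weight = 3/20 + 1/5 = 7/20
P(U=0 | obs) = 3/20 / 7/20 = 3/7
P(U=1 | obs) = 1/5 / 7/20 = 4/7
argmax = 1

argmax_v P(U = v | obs) = 1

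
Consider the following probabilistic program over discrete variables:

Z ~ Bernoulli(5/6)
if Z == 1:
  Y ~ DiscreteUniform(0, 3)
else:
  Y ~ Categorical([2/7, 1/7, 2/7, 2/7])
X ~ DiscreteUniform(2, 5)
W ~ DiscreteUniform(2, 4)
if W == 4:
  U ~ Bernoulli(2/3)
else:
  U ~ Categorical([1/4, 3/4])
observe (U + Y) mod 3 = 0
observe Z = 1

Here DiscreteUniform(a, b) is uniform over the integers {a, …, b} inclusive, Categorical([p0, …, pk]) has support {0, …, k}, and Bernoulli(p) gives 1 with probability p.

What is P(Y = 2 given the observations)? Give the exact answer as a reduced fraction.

P(Y = 2 | obs) = 13/23

Enumerate traces; 36 have nonzero weight after conditioning:
  (Z=1, Y=0, X=2, W=2, U=0) weight 5/1152
  (Z=1, Y=0, X=2, W=3, U=0) weight 5/1152
  (Z=1, Y=0, X=2, W=4, U=0) weight 5/864
  (Z=1, Y=0, X=3, W=2, U=0) weight 5/1152
  (Z=1, Y=0, X=3, W=3, U=0) weight 5/1152
  (Z=1, Y=0, X=3, W=4, U=0) weight 5/864
  (Z=1, Y=0, X=4, W=2, U=0) weight 5/1152
  (Z=1, Y=0, X=4, W=3, U=0) weight 5/1152
  (Z=1, Y=2, X=2, W=2, U=1) weight 5/384
  (Z=1, Y=3, X=2, W=2, U=0) weight 5/1152
  … 26 more
Group by Y:
  weight(Y=0) = 25/432
  weight(Y=2) = 65/432
  weight(Y=3) = 25/432
Total weight = 25/432 + 65/432 + 25/432 = 115/432
P(Y=0 | obs) = 25/432 / 115/432 = 5/23
P(Y=2 | obs) = 65/432 / 115/432 = 13/23
P(Y=3 | obs) = 25/432 / 115/432 = 5/23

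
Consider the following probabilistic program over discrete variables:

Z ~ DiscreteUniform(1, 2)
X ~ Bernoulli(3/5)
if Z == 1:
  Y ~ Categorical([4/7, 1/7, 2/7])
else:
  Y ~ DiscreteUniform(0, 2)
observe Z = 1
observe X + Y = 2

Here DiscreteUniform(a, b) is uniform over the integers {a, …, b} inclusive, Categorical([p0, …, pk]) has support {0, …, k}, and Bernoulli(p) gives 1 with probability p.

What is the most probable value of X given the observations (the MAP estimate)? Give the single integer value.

argmax_v P(X = v | obs) = 0

Enumerate traces; 2 have nonzero weight after conditioning:
  (Z=1, X=0, Y=2) weight 2/35
  (Z=1, X=1, Y=1) weight 3/70
Group by X:
  weight(X=0) = 2/35
  weight(X=1) = 3/70
Total weight = 2/35 + 3/70 = 1/10
P(X=0 | obs) = 2/35 / 1/10 = 4/7
P(X=1 | obs) = 3/70 / 1/10 = 3/7
argmax = 0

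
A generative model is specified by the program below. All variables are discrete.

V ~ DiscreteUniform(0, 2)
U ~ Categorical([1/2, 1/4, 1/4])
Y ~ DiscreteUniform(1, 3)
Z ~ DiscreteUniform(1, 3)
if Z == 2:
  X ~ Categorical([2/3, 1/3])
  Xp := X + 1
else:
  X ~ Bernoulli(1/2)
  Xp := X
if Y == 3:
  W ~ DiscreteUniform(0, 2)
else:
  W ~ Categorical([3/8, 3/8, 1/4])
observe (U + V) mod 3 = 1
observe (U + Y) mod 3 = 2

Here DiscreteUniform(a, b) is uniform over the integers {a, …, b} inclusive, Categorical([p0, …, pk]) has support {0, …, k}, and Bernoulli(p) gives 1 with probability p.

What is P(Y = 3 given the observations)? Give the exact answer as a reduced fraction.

Enumerate traces; 54 have nonzero weight after conditioning:
  (V=0, U=1, Y=1, Z=1, X=0, W=0) weight 1/576
  (V=0, U=1, Y=1, Z=1, X=0, W=1) weight 1/576
  (V=0, U=1, Y=1, Z=1, X=0, W=2) weight 1/864
  (V=0, U=1, Y=1, Z=1, X=1, W=0) weight 1/576
  (V=0, U=1, Y=1, Z=1, X=1, W=1) weight 1/576
  (V=0, U=1, Y=1, Z=1, X=1, W=2) weight 1/864
  (V=0, U=1, Y=1, Z=2, X=0, W=0) weight 1/432
  (V=0, U=1, Y=1, Z=2, X=0, W=1) weight 1/432
  (V=1, U=0, Y=2, Z=1, X=0, W=0) weight 1/288
  (V=2, U=2, Y=3, Z=1, X=0, W=0) weight 1/648
  … 44 more
Group by Y:
  weight(Y=1) = 1/36
  weight(Y=2) = 1/18
  weight(Y=3) = 1/36
Total weight = 1/36 + 1/18 + 1/36 = 1/9
P(Y=1 | obs) = 1/36 / 1/9 = 1/4
P(Y=2 | obs) = 1/18 / 1/9 = 1/2
P(Y=3 | obs) = 1/36 / 1/9 = 1/4

P(Y = 3 | obs) = 1/4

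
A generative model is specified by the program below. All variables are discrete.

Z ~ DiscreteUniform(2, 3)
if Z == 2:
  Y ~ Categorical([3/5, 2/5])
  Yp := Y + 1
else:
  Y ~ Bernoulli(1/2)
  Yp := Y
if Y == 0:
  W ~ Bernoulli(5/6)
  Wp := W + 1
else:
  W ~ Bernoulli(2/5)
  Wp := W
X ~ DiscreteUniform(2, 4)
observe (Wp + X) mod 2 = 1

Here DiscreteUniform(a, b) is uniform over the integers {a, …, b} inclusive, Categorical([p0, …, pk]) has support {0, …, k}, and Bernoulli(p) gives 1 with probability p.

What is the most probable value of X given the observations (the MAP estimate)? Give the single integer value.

argmax_v P(X = v | obs) = 3

Enumerate traces; 12 have nonzero weight after conditioning:
  (Z=2, Y=0, W=0, X=2) weight 1/60
  (Z=2, Y=0, W=0, X=4) weight 1/60
  (Z=2, Y=0, W=1, X=3) weight 1/12
  (Z=2, Y=1, W=0, X=3) weight 1/25
  (Z=2, Y=1, W=1, X=2) weight 2/75
  (Z=2, Y=1, W=1, X=4) weight 2/75
  (Z=3, Y=0, W=0, X=2) weight 1/72
  (Z=3, Y=0, W=0, X=4) weight 1/72
  … 4 more
Group by X:
  weight(X=2) = 163/1800
  weight(X=3) = 437/1800
  weight(X=4) = 163/1800
Total weight = 163/1800 + 437/1800 + 163/1800 = 763/1800
P(X=2 | obs) = 163/1800 / 763/1800 = 163/763
P(X=3 | obs) = 437/1800 / 763/1800 = 437/763
P(X=4 | obs) = 163/1800 / 763/1800 = 163/763
argmax = 3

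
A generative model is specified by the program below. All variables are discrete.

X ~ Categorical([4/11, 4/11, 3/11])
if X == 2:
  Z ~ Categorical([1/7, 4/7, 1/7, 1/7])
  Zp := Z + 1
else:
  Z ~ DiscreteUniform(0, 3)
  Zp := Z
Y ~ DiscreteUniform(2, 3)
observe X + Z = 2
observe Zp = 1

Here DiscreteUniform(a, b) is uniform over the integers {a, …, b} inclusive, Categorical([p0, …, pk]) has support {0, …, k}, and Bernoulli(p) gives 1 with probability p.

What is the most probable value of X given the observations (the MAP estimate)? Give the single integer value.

Enumerate traces; 4 have nonzero weight after conditioning:
  (X=1, Z=1, Y=2) weight 1/22
  (X=1, Z=1, Y=3) weight 1/22
  (X=2, Z=0, Y=2) weight 3/154
  (X=2, Z=0, Y=3) weight 3/154
Group by X:
  weight(X=1) = 1/11
  weight(X=2) = 3/77
Total weight = 1/11 + 3/77 = 10/77
P(X=1 | obs) = 1/11 / 10/77 = 7/10
P(X=2 | obs) = 3/77 / 10/77 = 3/10
argmax = 1

argmax_v P(X = v | obs) = 1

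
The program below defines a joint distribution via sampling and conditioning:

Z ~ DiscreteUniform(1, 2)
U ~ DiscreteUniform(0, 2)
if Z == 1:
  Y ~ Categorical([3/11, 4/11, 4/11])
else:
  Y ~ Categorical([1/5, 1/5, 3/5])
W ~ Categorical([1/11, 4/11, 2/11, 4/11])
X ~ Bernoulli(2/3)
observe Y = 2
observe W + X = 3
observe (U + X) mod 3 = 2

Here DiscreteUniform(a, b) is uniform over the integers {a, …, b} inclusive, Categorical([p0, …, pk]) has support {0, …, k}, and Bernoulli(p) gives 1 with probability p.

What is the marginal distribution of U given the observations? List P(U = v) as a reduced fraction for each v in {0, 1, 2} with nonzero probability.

Enumerate traces; 4 have nonzero weight after conditioning:
  (Z=1, U=1, Y=2, W=2, X=1) weight 8/1089
  (Z=1, U=2, Y=2, W=3, X=0) weight 8/1089
  (Z=2, U=1, Y=2, W=2, X=1) weight 2/165
  (Z=2, U=2, Y=2, W=3, X=0) weight 2/165
Group by U:
  weight(U=1) = 106/5445
  weight(U=2) = 106/5445
Total weight = 106/5445 + 106/5445 = 212/5445
P(U=1 | obs) = 106/5445 / 212/5445 = 1/2
P(U=2 | obs) = 106/5445 / 212/5445 = 1/2

P(U=1) = 1/2, P(U=2) = 1/2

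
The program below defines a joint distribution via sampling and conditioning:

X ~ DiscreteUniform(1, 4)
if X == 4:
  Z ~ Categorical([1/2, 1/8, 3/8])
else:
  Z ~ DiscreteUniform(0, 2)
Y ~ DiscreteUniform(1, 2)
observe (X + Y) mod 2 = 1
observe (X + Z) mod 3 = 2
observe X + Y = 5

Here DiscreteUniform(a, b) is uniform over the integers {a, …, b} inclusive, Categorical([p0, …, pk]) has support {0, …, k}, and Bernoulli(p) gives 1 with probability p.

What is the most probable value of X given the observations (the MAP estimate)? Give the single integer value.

Enumerate traces; 2 have nonzero weight after conditioning:
  (X=3, Z=2, Y=2) weight 1/24
  (X=4, Z=1, Y=1) weight 1/64
Group by X:
  weight(X=3) = 1/24
  weight(X=4) = 1/64
Total weight = 1/24 + 1/64 = 11/192
P(X=3 | obs) = 1/24 / 11/192 = 8/11
P(X=4 | obs) = 1/64 / 11/192 = 3/11
argmax = 3

argmax_v P(X = v | obs) = 3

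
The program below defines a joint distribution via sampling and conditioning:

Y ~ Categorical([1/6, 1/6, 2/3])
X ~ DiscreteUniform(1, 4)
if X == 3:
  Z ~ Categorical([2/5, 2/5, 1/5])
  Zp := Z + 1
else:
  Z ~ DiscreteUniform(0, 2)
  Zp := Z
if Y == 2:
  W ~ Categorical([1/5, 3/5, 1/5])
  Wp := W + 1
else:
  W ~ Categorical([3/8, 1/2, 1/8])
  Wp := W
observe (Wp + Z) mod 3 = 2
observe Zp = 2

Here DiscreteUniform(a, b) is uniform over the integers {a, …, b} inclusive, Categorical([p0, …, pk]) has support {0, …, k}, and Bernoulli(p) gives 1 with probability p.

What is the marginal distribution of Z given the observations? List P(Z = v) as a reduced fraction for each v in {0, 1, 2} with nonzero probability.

P(Z=1) = 72/227, P(Z=2) = 155/227

Enumerate traces; 12 have nonzero weight after conditioning:
  (Y=0, X=1, Z=2, W=0) weight 1/192
  (Y=0, X=2, Z=2, W=0) weight 1/192
  (Y=0, X=3, Z=1, W=1) weight 1/120
  (Y=0, X=4, Z=2, W=0) weight 1/192
  (Y=1, X=1, Z=2, W=0) weight 1/192
  (Y=1, X=2, Z=2, W=0) weight 1/192
  (Y=1, X=3, Z=1, W=1) weight 1/120
  (Y=1, X=4, Z=2, W=0) weight 1/192
  … 4 more
Group by Z:
  weight(Z=1) = 3/100
  weight(Z=2) = 31/480
Total weight = 3/100 + 31/480 = 227/2400
P(Z=1 | obs) = 3/100 / 227/2400 = 72/227
P(Z=2 | obs) = 31/480 / 227/2400 = 155/227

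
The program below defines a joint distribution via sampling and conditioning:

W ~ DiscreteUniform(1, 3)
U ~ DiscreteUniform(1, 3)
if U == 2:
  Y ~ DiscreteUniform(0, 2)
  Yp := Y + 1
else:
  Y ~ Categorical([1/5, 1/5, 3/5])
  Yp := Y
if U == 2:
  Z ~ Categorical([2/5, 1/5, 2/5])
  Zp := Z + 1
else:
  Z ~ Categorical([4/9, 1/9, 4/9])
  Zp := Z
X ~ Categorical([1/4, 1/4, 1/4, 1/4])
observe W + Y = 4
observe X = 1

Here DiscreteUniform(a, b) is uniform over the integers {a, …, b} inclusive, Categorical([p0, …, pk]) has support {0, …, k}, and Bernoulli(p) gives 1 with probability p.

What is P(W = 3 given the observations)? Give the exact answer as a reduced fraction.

Enumerate traces; 18 have nonzero weight after conditioning:
  (W=2, U=1, Y=2, Z=0, X=1) weight 1/135
  (W=2, U=1, Y=2, Z=1, X=1) weight 1/540
  (W=2, U=1, Y=2, Z=2, X=1) weight 1/135
  (W=2, U=2, Y=2, Z=0, X=1) weight 1/270
  (W=2, U=2, Y=2, Z=1, X=1) weight 1/540
  (W=2, U=2, Y=2, Z=2, X=1) weight 1/270
  (W=2, U=3, Y=2, Z=0, X=1) weight 1/135
  (W=2, U=3, Y=2, Z=1, X=1) weight 1/540
  (W=3, U=1, Y=1, Z=0, X=1) weight 1/405
  … 9 more
Group by W:
  weight(W=2) = 23/540
  weight(W=3) = 11/540
Total weight = 23/540 + 11/540 = 17/270
P(W=2 | obs) = 23/540 / 17/270 = 23/34
P(W=3 | obs) = 11/540 / 17/270 = 11/34

P(W = 3 | obs) = 11/34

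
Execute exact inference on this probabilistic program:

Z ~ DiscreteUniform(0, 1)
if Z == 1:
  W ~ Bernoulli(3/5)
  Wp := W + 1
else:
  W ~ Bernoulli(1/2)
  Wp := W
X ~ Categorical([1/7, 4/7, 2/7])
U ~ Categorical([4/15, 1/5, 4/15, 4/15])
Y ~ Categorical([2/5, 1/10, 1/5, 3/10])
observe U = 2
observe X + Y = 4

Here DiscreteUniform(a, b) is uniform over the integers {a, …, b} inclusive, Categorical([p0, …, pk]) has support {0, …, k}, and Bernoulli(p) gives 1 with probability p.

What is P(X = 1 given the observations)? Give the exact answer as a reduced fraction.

P(X = 1 | obs) = 3/4

Enumerate traces; 8 have nonzero weight after conditioning:
  (Z=0, W=0, X=1, U=2, Y=3) weight 2/175
  (Z=0, W=0, X=2, U=2, Y=2) weight 2/525
  (Z=0, W=1, X=1, U=2, Y=3) weight 2/175
  (Z=0, W=1, X=2, U=2, Y=2) weight 2/525
  (Z=1, W=0, X=1, U=2, Y=3) weight 8/875
  (Z=1, W=0, X=2, U=2, Y=2) weight 8/2625
  (Z=1, W=1, X=1, U=2, Y=3) weight 12/875
  (Z=1, W=1, X=2, U=2, Y=2) weight 4/875
Group by X:
  weight(X=1) = 8/175
  weight(X=2) = 8/525
Total weight = 8/175 + 8/525 = 32/525
P(X=1 | obs) = 8/175 / 32/525 = 3/4
P(X=2 | obs) = 8/525 / 32/525 = 1/4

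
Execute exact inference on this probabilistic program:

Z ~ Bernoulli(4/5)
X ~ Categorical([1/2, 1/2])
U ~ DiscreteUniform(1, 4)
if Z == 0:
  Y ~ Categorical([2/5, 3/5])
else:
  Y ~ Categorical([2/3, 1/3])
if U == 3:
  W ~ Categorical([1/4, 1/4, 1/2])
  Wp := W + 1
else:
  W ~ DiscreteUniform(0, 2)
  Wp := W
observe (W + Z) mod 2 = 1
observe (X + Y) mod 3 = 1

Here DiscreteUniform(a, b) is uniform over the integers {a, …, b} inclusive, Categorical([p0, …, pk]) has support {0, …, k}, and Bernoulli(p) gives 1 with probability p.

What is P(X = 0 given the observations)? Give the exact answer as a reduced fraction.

Enumerate traces; 24 have nonzero weight after conditioning:
  (Z=0, X=0, U=1, Y=1, W=1) weight 1/200
  (Z=0, X=0, U=2, Y=1, W=1) weight 1/200
  (Z=0, X=0, U=3, Y=1, W=1) weight 3/800
  (Z=0, X=0, U=4, Y=1, W=1) weight 1/200
  (Z=0, X=1, U=1, Y=0, W=1) weight 1/300
  (Z=0, X=1, U=2, Y=0, W=1) weight 1/300
  (Z=0, X=1, U=3, Y=0, W=1) weight 1/400
  (Z=0, X=1, U=4, Y=0, W=1) weight 1/300
  … 16 more
Group by X:
  weight(X=0) = 53/480
  weight(X=1) = 47/240
Total weight = 53/480 + 47/240 = 49/160
P(X=0 | obs) = 53/480 / 49/160 = 53/147
P(X=1 | obs) = 47/240 / 49/160 = 94/147

P(X = 0 | obs) = 53/147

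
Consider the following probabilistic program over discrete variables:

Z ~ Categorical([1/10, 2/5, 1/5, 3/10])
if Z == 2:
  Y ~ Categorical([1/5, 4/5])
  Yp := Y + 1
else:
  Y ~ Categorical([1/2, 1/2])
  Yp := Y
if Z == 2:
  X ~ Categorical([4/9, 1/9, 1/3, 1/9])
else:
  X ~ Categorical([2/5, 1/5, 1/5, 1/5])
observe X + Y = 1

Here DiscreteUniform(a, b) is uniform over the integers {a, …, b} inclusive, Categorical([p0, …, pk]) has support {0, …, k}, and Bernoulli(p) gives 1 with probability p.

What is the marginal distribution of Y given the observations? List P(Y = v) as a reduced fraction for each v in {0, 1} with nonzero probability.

Enumerate traces; 8 have nonzero weight after conditioning:
  (Z=0, Y=0, X=1) weight 1/100
  (Z=0, Y=1, X=0) weight 1/50
  (Z=1, Y=0, X=1) weight 1/25
  (Z=1, Y=1, X=0) weight 2/25
  (Z=2, Y=0, X=1) weight 1/225
  (Z=2, Y=1, X=0) weight 16/225
  (Z=3, Y=0, X=1) weight 3/100
  (Z=3, Y=1, X=0) weight 3/50
Group by Y:
  weight(Y=0) = 19/225
  weight(Y=1) = 52/225
Total weight = 19/225 + 52/225 = 71/225
P(Y=0 | obs) = 19/225 / 71/225 = 19/71
P(Y=1 | obs) = 52/225 / 71/225 = 52/71

P(Y=0) = 19/71, P(Y=1) = 52/71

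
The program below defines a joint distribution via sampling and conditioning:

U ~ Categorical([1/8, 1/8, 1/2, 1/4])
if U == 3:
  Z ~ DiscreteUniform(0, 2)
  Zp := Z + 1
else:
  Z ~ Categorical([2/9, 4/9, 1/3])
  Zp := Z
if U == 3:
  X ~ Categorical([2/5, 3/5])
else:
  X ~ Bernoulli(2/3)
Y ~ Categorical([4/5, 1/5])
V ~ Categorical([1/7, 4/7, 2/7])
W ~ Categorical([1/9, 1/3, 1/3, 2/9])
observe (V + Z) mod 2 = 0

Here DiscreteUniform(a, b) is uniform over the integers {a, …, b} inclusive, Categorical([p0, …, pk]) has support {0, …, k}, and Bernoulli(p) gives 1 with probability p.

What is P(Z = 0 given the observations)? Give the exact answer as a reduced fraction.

P(Z = 0 | obs) = 9/41

Enumerate traces; 320 have nonzero weight after conditioning:
  (U=0, Z=0, X=0, Y=0, V=0, W=0) weight 1/8505
  (U=0, Z=0, X=0, Y=0, V=0, W=1) weight 1/2835
  (U=0, Z=0, X=0, Y=0, V=0, W=2) weight 1/2835
  (U=0, Z=0, X=0, Y=0, V=0, W=3) weight 2/8505
  (U=0, Z=0, X=0, Y=0, V=2, W=0) weight 2/8505
  (U=0, Z=0, X=0, Y=0, V=2, W=1) weight 2/2835
  (U=0, Z=0, X=0, Y=0, V=2, W=2) weight 2/2835
  (U=0, Z=0, X=0, Y=0, V=2, W=3) weight 4/8505
  (U=0, Z=1, X=0, Y=0, V=1, W=0) weight 8/8505
  (U=0, Z=2, X=0, Y=0, V=0, W=0) weight 1/5670
  … 310 more
Group by Z:
  weight(Z=0) = 3/28
  weight(Z=1) = 5/21
  weight(Z=2) = 1/7
Total weight = 3/28 + 5/21 + 1/7 = 41/84
P(Z=0 | obs) = 3/28 / 41/84 = 9/41
P(Z=1 | obs) = 5/21 / 41/84 = 20/41
P(Z=2 | obs) = 1/7 / 41/84 = 12/41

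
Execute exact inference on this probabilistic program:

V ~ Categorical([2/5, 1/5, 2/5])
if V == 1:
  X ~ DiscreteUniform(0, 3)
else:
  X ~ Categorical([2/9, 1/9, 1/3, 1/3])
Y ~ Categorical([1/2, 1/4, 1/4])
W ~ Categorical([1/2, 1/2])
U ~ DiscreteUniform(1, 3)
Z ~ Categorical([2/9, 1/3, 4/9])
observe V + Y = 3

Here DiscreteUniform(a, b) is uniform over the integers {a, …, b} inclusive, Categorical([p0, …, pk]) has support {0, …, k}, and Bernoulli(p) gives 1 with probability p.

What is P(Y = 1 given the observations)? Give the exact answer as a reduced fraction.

P(Y = 1 | obs) = 2/3

Enumerate traces; 144 have nonzero weight after conditioning:
  (V=1, X=0, Y=2, W=0, U=1, Z=0) weight 1/2160
  (V=1, X=0, Y=2, W=0, U=1, Z=1) weight 1/1440
  (V=1, X=0, Y=2, W=0, U=1, Z=2) weight 1/1080
  (V=1, X=0, Y=2, W=0, U=2, Z=0) weight 1/2160
  (V=1, X=0, Y=2, W=0, U=2, Z=1) weight 1/1440
  (V=1, X=0, Y=2, W=0, U=2, Z=2) weight 1/1080
  (V=1, X=0, Y=2, W=0, U=3, Z=0) weight 1/2160
  (V=1, X=0, Y=2, W=0, U=3, Z=1) weight 1/1440
  (V=2, X=0, Y=1, W=0, U=1, Z=0) weight 1/1215
  … 135 more
Group by Y:
  weight(Y=1) = 1/10
  weight(Y=2) = 1/20
Total weight = 1/10 + 1/20 = 3/20
P(Y=1 | obs) = 1/10 / 3/20 = 2/3
P(Y=2 | obs) = 1/20 / 3/20 = 1/3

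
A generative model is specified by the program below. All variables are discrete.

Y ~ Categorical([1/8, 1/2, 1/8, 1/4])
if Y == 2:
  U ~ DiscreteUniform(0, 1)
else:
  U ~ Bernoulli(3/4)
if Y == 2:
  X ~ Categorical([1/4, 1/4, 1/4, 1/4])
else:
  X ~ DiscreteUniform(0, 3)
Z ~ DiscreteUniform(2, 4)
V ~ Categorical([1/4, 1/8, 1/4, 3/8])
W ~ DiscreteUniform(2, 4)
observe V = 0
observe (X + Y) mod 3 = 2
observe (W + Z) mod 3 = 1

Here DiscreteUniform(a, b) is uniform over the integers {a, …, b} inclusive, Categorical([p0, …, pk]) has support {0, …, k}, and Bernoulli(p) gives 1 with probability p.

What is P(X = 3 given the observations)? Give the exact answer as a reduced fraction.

P(X = 3 | obs) = 1/9

Enumerate traces; 30 have nonzero weight after conditioning:
  (Y=0, U=0, X=2, Z=2, V=0, W=2) weight 1/4608
  (Y=0, U=0, X=2, Z=3, V=0, W=4) weight 1/4608
  (Y=0, U=0, X=2, Z=4, V=0, W=3) weight 1/4608
  (Y=0, U=1, X=2, Z=2, V=0, W=2) weight 1/1536
  (Y=0, U=1, X=2, Z=3, V=0, W=4) weight 1/1536
  (Y=0, U=1, X=2, Z=4, V=0, W=3) weight 1/1536
  (Y=1, U=0, X=1, Z=2, V=0, W=2) weight 1/1152
  (Y=1, U=0, X=1, Z=3, V=0, W=4) weight 1/1152
  (Y=2, U=0, X=0, Z=2, V=0, W=2) weight 1/2304
  (Y=2, U=0, X=3, Z=2, V=0, W=2) weight 1/2304
  … 20 more
Group by X:
  weight(X=0) = 1/384
  weight(X=1) = 1/96
  weight(X=2) = 1/128
  weight(X=3) = 1/384
Total weight = 1/384 + 1/96 + 1/128 + 1/384 = 3/128
P(X=0 | obs) = 1/384 / 3/128 = 1/9
P(X=1 | obs) = 1/96 / 3/128 = 4/9
P(X=2 | obs) = 1/128 / 3/128 = 1/3
P(X=3 | obs) = 1/384 / 3/128 = 1/9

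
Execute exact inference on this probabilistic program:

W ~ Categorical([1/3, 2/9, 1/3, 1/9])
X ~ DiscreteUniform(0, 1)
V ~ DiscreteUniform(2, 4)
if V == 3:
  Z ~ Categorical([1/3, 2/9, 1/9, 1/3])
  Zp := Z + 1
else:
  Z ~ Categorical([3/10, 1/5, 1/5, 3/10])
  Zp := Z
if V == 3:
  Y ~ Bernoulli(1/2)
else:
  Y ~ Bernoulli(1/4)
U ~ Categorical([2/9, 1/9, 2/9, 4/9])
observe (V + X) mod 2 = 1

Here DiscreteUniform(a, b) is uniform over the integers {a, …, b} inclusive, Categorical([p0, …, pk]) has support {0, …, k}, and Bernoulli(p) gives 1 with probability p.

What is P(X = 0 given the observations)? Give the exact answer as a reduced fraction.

Enumerate traces; 384 have nonzero weight after conditioning:
  (W=0, X=0, V=3, Z=0, Y=0, U=0) weight 1/486
  (W=0, X=0, V=3, Z=0, Y=0, U=1) weight 1/972
  (W=0, X=0, V=3, Z=0, Y=0, U=2) weight 1/486
  (W=0, X=0, V=3, Z=0, Y=0, U=3) weight 1/243
  (W=0, X=0, V=3, Z=0, Y=1, U=0) weight 1/486
  (W=0, X=0, V=3, Z=0, Y=1, U=1) weight 1/972
  (W=0, X=0, V=3, Z=0, Y=1, U=2) weight 1/486
  (W=0, X=0, V=3, Z=0, Y=1, U=3) weight 1/243
  (W=0, X=1, V=2, Z=0, Y=0, U=0) weight 1/360
  … 375 more
Group by X:
  weight(X=0) = 1/6
  weight(X=1) = 1/3
Total weight = 1/6 + 1/3 = 1/2
P(X=0 | obs) = 1/6 / 1/2 = 1/3
P(X=1 | obs) = 1/3 / 1/2 = 2/3

P(X = 0 | obs) = 1/3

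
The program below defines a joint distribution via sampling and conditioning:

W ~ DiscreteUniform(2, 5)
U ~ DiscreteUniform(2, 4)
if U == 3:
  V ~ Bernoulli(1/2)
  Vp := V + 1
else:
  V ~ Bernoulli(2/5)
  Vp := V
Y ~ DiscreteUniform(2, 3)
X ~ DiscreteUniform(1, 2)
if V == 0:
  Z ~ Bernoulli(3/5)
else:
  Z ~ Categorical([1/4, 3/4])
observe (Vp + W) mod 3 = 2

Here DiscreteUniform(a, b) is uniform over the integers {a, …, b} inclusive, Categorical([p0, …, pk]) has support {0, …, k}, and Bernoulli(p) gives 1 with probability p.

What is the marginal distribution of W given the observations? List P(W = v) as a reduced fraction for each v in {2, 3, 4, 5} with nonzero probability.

P(W=2) = 2/7, P(W=3) = 5/42, P(W=4) = 13/42, P(W=5) = 2/7

Enumerate traces; 64 have nonzero weight after conditioning:
  (W=2, U=2, V=0, Y=2, X=1, Z=0) weight 1/200
  (W=2, U=2, V=0, Y=2, X=1, Z=1) weight 3/400
  (W=2, U=2, V=0, Y=2, X=2, Z=0) weight 1/200
  (W=2, U=2, V=0, Y=2, X=2, Z=1) weight 3/400
  (W=2, U=2, V=0, Y=3, X=1, Z=0) weight 1/200
  (W=2, U=2, V=0, Y=3, X=1, Z=1) weight 3/400
  (W=2, U=2, V=0, Y=3, X=2, Z=0) weight 1/200
  (W=2, U=2, V=0, Y=3, X=2, Z=1) weight 3/400
  (W=3, U=3, V=1, Y=2, X=1, Z=0) weight 1/384
  (W=4, U=2, V=1, Y=2, X=1, Z=0) weight 1/480
  … 54 more
Group by W:
  weight(W=2) = 1/10
  weight(W=3) = 1/24
  weight(W=4) = 13/120
  weight(W=5) = 1/10
Total weight = 1/10 + 1/24 + 13/120 + 1/10 = 7/20
P(W=2 | obs) = 1/10 / 7/20 = 2/7
P(W=3 | obs) = 1/24 / 7/20 = 5/42
P(W=4 | obs) = 13/120 / 7/20 = 13/42
P(W=5 | obs) = 1/10 / 7/20 = 2/7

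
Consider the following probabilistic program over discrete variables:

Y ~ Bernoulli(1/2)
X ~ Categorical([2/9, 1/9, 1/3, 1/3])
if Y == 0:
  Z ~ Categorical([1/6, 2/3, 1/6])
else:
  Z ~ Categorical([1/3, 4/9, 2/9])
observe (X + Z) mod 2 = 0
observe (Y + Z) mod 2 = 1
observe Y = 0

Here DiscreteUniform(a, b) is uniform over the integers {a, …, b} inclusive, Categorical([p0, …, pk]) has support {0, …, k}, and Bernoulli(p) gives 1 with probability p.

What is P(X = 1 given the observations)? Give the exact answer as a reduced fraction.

Enumerate traces; 2 have nonzero weight after conditioning:
  (Y=0, X=1, Z=1) weight 1/27
  (Y=0, X=3, Z=1) weight 1/9
Group by X:
  weight(X=1) = 1/27
  weight(X=3) = 1/9
Total weight = 1/27 + 1/9 = 4/27
P(X=1 | obs) = 1/27 / 4/27 = 1/4
P(X=3 | obs) = 1/9 / 4/27 = 3/4

P(X = 1 | obs) = 1/4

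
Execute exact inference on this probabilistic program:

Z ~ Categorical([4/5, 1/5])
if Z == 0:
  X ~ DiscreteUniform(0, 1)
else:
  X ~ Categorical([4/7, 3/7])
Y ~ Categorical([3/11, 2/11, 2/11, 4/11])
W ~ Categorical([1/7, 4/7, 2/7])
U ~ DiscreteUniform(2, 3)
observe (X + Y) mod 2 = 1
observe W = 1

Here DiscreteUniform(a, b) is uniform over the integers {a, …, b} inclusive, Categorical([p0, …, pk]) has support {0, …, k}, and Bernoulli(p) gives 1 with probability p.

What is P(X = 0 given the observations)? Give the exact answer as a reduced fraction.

P(X = 0 | obs) = 108/193

Enumerate traces; 16 have nonzero weight after conditioning:
  (Z=0, X=0, Y=1, W=1, U=2) weight 8/385
  (Z=0, X=0, Y=1, W=1, U=3) weight 8/385
  (Z=0, X=0, Y=3, W=1, U=2) weight 16/385
  (Z=0, X=0, Y=3, W=1, U=3) weight 16/385
  (Z=0, X=1, Y=0, W=1, U=2) weight 12/385
  (Z=0, X=1, Y=0, W=1, U=3) weight 12/385
  (Z=0, X=1, Y=2, W=1, U=2) weight 8/385
  (Z=0, X=1, Y=2, W=1, U=3) weight 8/385
  … 8 more
Group by X:
  weight(X=0) = 432/2695
  weight(X=1) = 68/539
Total weight = 432/2695 + 68/539 = 772/2695
P(X=0 | obs) = 432/2695 / 772/2695 = 108/193
P(X=1 | obs) = 68/539 / 772/2695 = 85/193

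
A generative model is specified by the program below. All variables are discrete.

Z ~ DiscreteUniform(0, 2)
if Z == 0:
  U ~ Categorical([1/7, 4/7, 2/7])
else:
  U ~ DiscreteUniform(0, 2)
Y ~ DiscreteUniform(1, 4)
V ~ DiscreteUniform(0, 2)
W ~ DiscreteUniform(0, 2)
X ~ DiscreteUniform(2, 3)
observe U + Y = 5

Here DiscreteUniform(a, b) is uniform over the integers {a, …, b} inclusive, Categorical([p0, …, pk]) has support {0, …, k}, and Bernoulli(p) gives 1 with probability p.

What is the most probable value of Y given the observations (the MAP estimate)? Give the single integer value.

Enumerate traces; 108 have nonzero weight after conditioning:
  (Z=0, U=1, Y=4, V=0, W=0, X=2) weight 1/378
  (Z=0, U=1, Y=4, V=0, W=0, X=3) weight 1/378
  (Z=0, U=1, Y=4, V=0, W=1, X=2) weight 1/378
  (Z=0, U=1, Y=4, V=0, W=1, X=3) weight 1/378
  (Z=0, U=1, Y=4, V=0, W=2, X=2) weight 1/378
  (Z=0, U=1, Y=4, V=0, W=2, X=3) weight 1/378
  (Z=0, U=1, Y=4, V=1, W=0, X=2) weight 1/378
  (Z=0, U=1, Y=4, V=1, W=0, X=3) weight 1/378
  (Z=0, U=2, Y=3, V=0, W=0, X=2) weight 1/756
  … 99 more
Group by Y:
  weight(Y=3) = 5/63
  weight(Y=4) = 13/126
Total weight = 5/63 + 13/126 = 23/126
P(Y=3 | obs) = 5/63 / 23/126 = 10/23
P(Y=4 | obs) = 13/126 / 23/126 = 13/23
argmax = 4

argmax_v P(Y = v | obs) = 4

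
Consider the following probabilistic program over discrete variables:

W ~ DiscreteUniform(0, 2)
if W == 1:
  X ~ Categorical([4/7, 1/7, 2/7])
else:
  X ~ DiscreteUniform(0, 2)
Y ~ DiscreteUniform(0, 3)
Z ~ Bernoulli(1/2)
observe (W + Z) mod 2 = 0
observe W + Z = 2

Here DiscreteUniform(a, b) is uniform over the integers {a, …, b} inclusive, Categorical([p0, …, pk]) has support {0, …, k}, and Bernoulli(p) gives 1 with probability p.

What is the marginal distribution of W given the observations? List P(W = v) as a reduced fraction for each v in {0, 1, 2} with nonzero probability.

P(W=1) = 1/2, P(W=2) = 1/2

Enumerate traces; 24 have nonzero weight after conditioning:
  (W=1, X=0, Y=0, Z=1) weight 1/42
  (W=1, X=0, Y=1, Z=1) weight 1/42
  (W=1, X=0, Y=2, Z=1) weight 1/42
  (W=1, X=0, Y=3, Z=1) weight 1/42
  (W=1, X=1, Y=0, Z=1) weight 1/168
  (W=1, X=1, Y=1, Z=1) weight 1/168
  (W=1, X=1, Y=2, Z=1) weight 1/168
  (W=1, X=1, Y=3, Z=1) weight 1/168
  (W=2, X=0, Y=0, Z=0) weight 1/72
  … 15 more
Group by W:
  weight(W=1) = 1/6
  weight(W=2) = 1/6
Total weight = 1/6 + 1/6 = 1/3
P(W=1 | obs) = 1/6 / 1/3 = 1/2
P(W=2 | obs) = 1/6 / 1/3 = 1/2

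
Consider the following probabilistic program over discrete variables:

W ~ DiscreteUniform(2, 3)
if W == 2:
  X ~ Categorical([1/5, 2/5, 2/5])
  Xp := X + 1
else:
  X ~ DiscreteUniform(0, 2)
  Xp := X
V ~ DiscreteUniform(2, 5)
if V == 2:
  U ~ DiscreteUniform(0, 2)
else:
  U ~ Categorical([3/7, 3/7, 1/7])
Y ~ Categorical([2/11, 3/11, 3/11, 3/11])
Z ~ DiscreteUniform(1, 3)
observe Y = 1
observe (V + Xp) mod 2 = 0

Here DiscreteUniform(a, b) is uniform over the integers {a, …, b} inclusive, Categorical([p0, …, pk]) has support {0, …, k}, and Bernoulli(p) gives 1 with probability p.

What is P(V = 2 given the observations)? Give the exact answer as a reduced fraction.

Enumerate traces; 108 have nonzero weight after conditioning:
  (W=2, X=0, V=3, U=0, Y=1, Z=1) weight 3/3080
  (W=2, X=0, V=3, U=0, Y=1, Z=2) weight 3/3080
  (W=2, X=0, V=3, U=0, Y=1, Z=3) weight 3/3080
  (W=2, X=0, V=3, U=1, Y=1, Z=1) weight 3/3080
  (W=2, X=0, V=3, U=1, Y=1, Z=2) weight 3/3080
  (W=2, X=0, V=3, U=1, Y=1, Z=3) weight 3/3080
  (W=2, X=0, V=3, U=2, Y=1, Z=1) weight 1/3080
  (W=2, X=0, V=3, U=2, Y=1, Z=2) weight 1/3080
  (W=2, X=0, V=5, U=0, Y=1, Z=1) weight 3/3080
  (W=2, X=1, V=2, U=0, Y=1, Z=1) weight 1/660
  … 98 more
Group by V:
  weight(V=2) = 2/55
  weight(V=3) = 7/220
  weight(V=4) = 2/55
  weight(V=5) = 7/220
Total weight = 2/55 + 7/220 + 2/55 + 7/220 = 3/22
P(V=2 | obs) = 2/55 / 3/22 = 4/15
P(V=3 | obs) = 7/220 / 3/22 = 7/30
P(V=4 | obs) = 2/55 / 3/22 = 4/15
P(V=5 | obs) = 7/220 / 3/22 = 7/30

P(V = 2 | obs) = 4/15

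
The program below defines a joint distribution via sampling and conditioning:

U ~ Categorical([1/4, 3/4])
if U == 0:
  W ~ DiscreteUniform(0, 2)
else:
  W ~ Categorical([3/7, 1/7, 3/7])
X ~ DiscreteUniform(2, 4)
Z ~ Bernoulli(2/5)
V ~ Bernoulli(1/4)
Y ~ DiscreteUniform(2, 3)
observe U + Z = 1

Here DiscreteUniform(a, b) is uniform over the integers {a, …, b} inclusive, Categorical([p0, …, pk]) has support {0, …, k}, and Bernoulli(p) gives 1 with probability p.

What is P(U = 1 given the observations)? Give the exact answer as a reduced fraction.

P(U = 1 | obs) = 9/11

Enumerate traces; 72 have nonzero weight after conditioning:
  (U=0, W=0, X=2, Z=1, V=0, Y=2) weight 1/240
  (U=0, W=0, X=2, Z=1, V=0, Y=3) weight 1/240
  (U=0, W=0, X=2, Z=1, V=1, Y=2) weight 1/720
  (U=0, W=0, X=2, Z=1, V=1, Y=3) weight 1/720
  (U=0, W=0, X=3, Z=1, V=0, Y=2) weight 1/240
  (U=0, W=0, X=3, Z=1, V=0, Y=3) weight 1/240
  (U=0, W=0, X=3, Z=1, V=1, Y=2) weight 1/720
  (U=0, W=0, X=3, Z=1, V=1, Y=3) weight 1/720
  (U=1, W=0, X=2, Z=0, V=0, Y=2) weight 27/1120
  … 63 more
Group by U:
  weight(U=0) = 1/10
  weight(U=1) = 9/20
Total weight = 1/10 + 9/20 = 11/20
P(U=0 | obs) = 1/10 / 11/20 = 2/11
P(U=1 | obs) = 9/20 / 11/20 = 9/11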